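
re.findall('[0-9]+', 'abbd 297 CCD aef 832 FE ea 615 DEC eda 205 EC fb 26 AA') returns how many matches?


Pattern '[0-9]+' finds one or more digits.
Text: 'abbd 297 CCD aef 832 FE ea 615 DEC eda 205 EC fb 26 AA'
Scanning for matches:
  Match 1: '297'
  Match 2: '832'
  Match 3: '615'
  Match 4: '205'
  Match 5: '26'
Total matches: 5

5


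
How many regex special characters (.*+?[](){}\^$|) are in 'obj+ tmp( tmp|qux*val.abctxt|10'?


Regex special characters are: . * + ? [ ] ( ) { } \ ^ $ |
Scanning 'obj+ tmp( tmp|qux*val.abctxt|10':
  pos 3: '+' -> SPECIAL
  pos 8: '(' -> SPECIAL
  pos 13: '|' -> SPECIAL
  pos 17: '*' -> SPECIAL
  pos 21: '.' -> SPECIAL
  pos 28: '|' -> SPECIAL
Special chars found: ['+', '(', '|', '*', '.', '|']
Total: 6

6


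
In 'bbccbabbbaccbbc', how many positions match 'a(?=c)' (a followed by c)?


Lookahead 'a(?=c)' matches 'a' only when followed by 'c'.
String: 'bbccbabbbaccbbc'
Checking each position where char is 'a':
  pos 5: 'a' -> no (next='b')
  pos 9: 'a' -> MATCH (next='c')
Matching positions: [9]
Count: 1

1


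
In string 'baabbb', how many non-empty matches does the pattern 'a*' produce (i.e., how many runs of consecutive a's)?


Pattern 'a*' matches zero or more a's. We want non-empty runs of consecutive a's.
String: 'baabbb'
Walking through the string to find runs of a's:
  Run 1: positions 1-2 -> 'aa'
Non-empty runs found: ['aa']
Count: 1

1


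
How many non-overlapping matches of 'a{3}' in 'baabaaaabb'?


Pattern 'a{3}' matches exactly 3 consecutive a's (greedy, non-overlapping).
String: 'baabaaaabb'
Scanning for runs of a's:
  Run at pos 1: 'aa' (length 2) -> 0 match(es)
  Run at pos 4: 'aaaa' (length 4) -> 1 match(es)
Matches found: ['aaa']
Total: 1

1


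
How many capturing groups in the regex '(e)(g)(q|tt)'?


To count capturing groups, count each '(' that starts a group.
Pattern: '(e)(g)(q|tt)'
Walking through the pattern:
  Position 0: '(' -> group #1
  Position 3: '(' -> group #2
  Position 6: '(' -> group #3
Total capturing groups: 3

3


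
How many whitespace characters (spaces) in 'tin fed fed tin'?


\s matches whitespace characters (spaces, tabs, etc.).
Text: 'tin fed fed tin'
This text has 4 words separated by spaces.
Number of spaces = number of words - 1 = 4 - 1 = 3

3


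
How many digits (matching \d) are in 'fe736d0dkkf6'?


\d matches any digit 0-9.
Scanning 'fe736d0dkkf6':
  pos 2: '7' -> DIGIT
  pos 3: '3' -> DIGIT
  pos 4: '6' -> DIGIT
  pos 6: '0' -> DIGIT
  pos 11: '6' -> DIGIT
Digits found: ['7', '3', '6', '0', '6']
Total: 5

5


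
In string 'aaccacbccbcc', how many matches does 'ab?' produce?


Pattern 'ab?' matches 'a' optionally followed by 'b'.
String: 'aaccacbccbcc'
Scanning left to right for 'a' then checking next char:
  Match 1: 'a' (a not followed by b)
  Match 2: 'a' (a not followed by b)
  Match 3: 'a' (a not followed by b)
Total matches: 3

3


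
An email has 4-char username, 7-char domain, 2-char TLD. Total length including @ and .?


An email address has format: username@domain.tld
Username length: 4
'@' character: 1
Domain length: 7
'.' character: 1
TLD length: 2
Total = 4 + 1 + 7 + 1 + 2 = 15

15


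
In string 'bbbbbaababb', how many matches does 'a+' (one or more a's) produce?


Pattern 'a+' matches one or more consecutive a's.
String: 'bbbbbaababb'
Scanning for runs of a:
  Match 1: 'aa' (length 2)
  Match 2: 'a' (length 1)
Total matches: 2

2


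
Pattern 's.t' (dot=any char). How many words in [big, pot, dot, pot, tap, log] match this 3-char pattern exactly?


Pattern 's.t' means: starts with 's', any single char, ends with 't'.
Checking each word (must be exactly 3 chars):
  'big' (len=3): no
  'pot' (len=3): no
  'dot' (len=3): no
  'pot' (len=3): no
  'tap' (len=3): no
  'log' (len=3): no
Matching words: []
Total: 0

0


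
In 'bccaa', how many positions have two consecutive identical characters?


Looking for consecutive identical characters in 'bccaa':
  pos 0-1: 'b' vs 'c' -> different
  pos 1-2: 'c' vs 'c' -> MATCH ('cc')
  pos 2-3: 'c' vs 'a' -> different
  pos 3-4: 'a' vs 'a' -> MATCH ('aa')
Consecutive identical pairs: ['cc', 'aa']
Count: 2

2


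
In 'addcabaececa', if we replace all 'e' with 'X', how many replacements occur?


re.sub('e', 'X', text) replaces every occurrence of 'e' with 'X'.
Text: 'addcabaececa'
Scanning for 'e':
  pos 7: 'e' -> replacement #1
  pos 9: 'e' -> replacement #2
Total replacements: 2

2


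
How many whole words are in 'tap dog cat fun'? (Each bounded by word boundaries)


Word boundaries (\b) mark the start/end of each word.
Text: 'tap dog cat fun'
Splitting by whitespace:
  Word 1: 'tap'
  Word 2: 'dog'
  Word 3: 'cat'
  Word 4: 'fun'
Total whole words: 4

4


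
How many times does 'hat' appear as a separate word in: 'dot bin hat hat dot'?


Scanning each word for exact match 'hat':
  Word 1: 'dot' -> no
  Word 2: 'bin' -> no
  Word 3: 'hat' -> MATCH
  Word 4: 'hat' -> MATCH
  Word 5: 'dot' -> no
Total matches: 2

2


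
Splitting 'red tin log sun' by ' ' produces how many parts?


Splitting by ' ' breaks the string at each occurrence of the separator.
Text: 'red tin log sun'
Parts after split:
  Part 1: 'red'
  Part 2: 'tin'
  Part 3: 'log'
  Part 4: 'sun'
Total parts: 4

4


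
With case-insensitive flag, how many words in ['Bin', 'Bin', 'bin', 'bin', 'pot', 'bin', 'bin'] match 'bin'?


Case-insensitive matching: compare each word's lowercase form to 'bin'.
  'Bin' -> lower='bin' -> MATCH
  'Bin' -> lower='bin' -> MATCH
  'bin' -> lower='bin' -> MATCH
  'bin' -> lower='bin' -> MATCH
  'pot' -> lower='pot' -> no
  'bin' -> lower='bin' -> MATCH
  'bin' -> lower='bin' -> MATCH
Matches: ['Bin', 'Bin', 'bin', 'bin', 'bin', 'bin']
Count: 6

6


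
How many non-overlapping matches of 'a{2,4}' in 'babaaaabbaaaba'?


Pattern 'a{2,4}' matches between 2 and 4 consecutive a's (greedy).
String: 'babaaaabbaaaba'
Finding runs of a's and applying greedy matching:
  Run at pos 1: 'a' (length 1)
  Run at pos 3: 'aaaa' (length 4)
  Run at pos 9: 'aaa' (length 3)
  Run at pos 13: 'a' (length 1)
Matches: ['aaaa', 'aaa']
Count: 2

2


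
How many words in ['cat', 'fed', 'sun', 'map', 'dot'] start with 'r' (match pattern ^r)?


Pattern ^r anchors to start of word. Check which words begin with 'r':
  'cat' -> no
  'fed' -> no
  'sun' -> no
  'map' -> no
  'dot' -> no
Matching words: []
Count: 0

0


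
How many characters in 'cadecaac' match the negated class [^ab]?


Negated class [^ab] matches any char NOT in {a, b}
Scanning 'cadecaac':
  pos 0: 'c' -> MATCH
  pos 1: 'a' -> no (excluded)
  pos 2: 'd' -> MATCH
  pos 3: 'e' -> MATCH
  pos 4: 'c' -> MATCH
  pos 5: 'a' -> no (excluded)
  pos 6: 'a' -> no (excluded)
  pos 7: 'c' -> MATCH
Total matches: 5

5


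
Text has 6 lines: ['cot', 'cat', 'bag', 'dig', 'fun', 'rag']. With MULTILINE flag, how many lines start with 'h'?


With MULTILINE flag, ^ matches the start of each line.
Lines: ['cot', 'cat', 'bag', 'dig', 'fun', 'rag']
Checking which lines start with 'h':
  Line 1: 'cot' -> no
  Line 2: 'cat' -> no
  Line 3: 'bag' -> no
  Line 4: 'dig' -> no
  Line 5: 'fun' -> no
  Line 6: 'rag' -> no
Matching lines: []
Count: 0

0


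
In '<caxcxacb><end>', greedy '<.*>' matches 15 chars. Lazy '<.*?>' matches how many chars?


Greedy '<.*>' tries to match as MUCH as possible.
Lazy '<.*?>' tries to match as LITTLE as possible.

String: '<caxcxacb><end>'
Greedy '<.*>' starts at first '<' and extends to the LAST '>': '<caxcxacb><end>' (15 chars)
Lazy '<.*?>' starts at first '<' and stops at the FIRST '>': '<caxcxacb>' (10 chars)

10


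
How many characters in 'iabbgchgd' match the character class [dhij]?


Character class [dhij] matches any of: {d, h, i, j}
Scanning string 'iabbgchgd' character by character:
  pos 0: 'i' -> MATCH
  pos 1: 'a' -> no
  pos 2: 'b' -> no
  pos 3: 'b' -> no
  pos 4: 'g' -> no
  pos 5: 'c' -> no
  pos 6: 'h' -> MATCH
  pos 7: 'g' -> no
  pos 8: 'd' -> MATCH
Total matches: 3

3


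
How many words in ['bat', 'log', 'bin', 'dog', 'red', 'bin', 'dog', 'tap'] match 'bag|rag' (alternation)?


Alternation 'bag|rag' matches either 'bag' or 'rag'.
Checking each word:
  'bat' -> no
  'log' -> no
  'bin' -> no
  'dog' -> no
  'red' -> no
  'bin' -> no
  'dog' -> no
  'tap' -> no
Matches: []
Count: 0

0


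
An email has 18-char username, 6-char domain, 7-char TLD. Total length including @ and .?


An email address has format: username@domain.tld
Username length: 18
'@' character: 1
Domain length: 6
'.' character: 1
TLD length: 7
Total = 18 + 1 + 6 + 1 + 7 = 33

33


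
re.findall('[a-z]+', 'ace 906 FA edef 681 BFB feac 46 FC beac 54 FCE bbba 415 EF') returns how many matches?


Pattern '[a-z]+' finds one or more lowercase letters.
Text: 'ace 906 FA edef 681 BFB feac 46 FC beac 54 FCE bbba 415 EF'
Scanning for matches:
  Match 1: 'ace'
  Match 2: 'edef'
  Match 3: 'feac'
  Match 4: 'beac'
  Match 5: 'bbba'
Total matches: 5

5


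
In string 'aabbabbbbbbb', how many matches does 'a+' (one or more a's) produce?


Pattern 'a+' matches one or more consecutive a's.
String: 'aabbabbbbbbb'
Scanning for runs of a:
  Match 1: 'aa' (length 2)
  Match 2: 'a' (length 1)
Total matches: 2

2


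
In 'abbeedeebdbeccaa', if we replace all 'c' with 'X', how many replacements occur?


re.sub('c', 'X', text) replaces every occurrence of 'c' with 'X'.
Text: 'abbeedeebdbeccaa'
Scanning for 'c':
  pos 12: 'c' -> replacement #1
  pos 13: 'c' -> replacement #2
Total replacements: 2

2


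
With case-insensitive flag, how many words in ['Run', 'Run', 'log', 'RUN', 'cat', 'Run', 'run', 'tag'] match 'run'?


Case-insensitive matching: compare each word's lowercase form to 'run'.
  'Run' -> lower='run' -> MATCH
  'Run' -> lower='run' -> MATCH
  'log' -> lower='log' -> no
  'RUN' -> lower='run' -> MATCH
  'cat' -> lower='cat' -> no
  'Run' -> lower='run' -> MATCH
  'run' -> lower='run' -> MATCH
  'tag' -> lower='tag' -> no
Matches: ['Run', 'Run', 'RUN', 'Run', 'run']
Count: 5

5


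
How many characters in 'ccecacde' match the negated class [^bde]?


Negated class [^bde] matches any char NOT in {b, d, e}
Scanning 'ccecacde':
  pos 0: 'c' -> MATCH
  pos 1: 'c' -> MATCH
  pos 2: 'e' -> no (excluded)
  pos 3: 'c' -> MATCH
  pos 4: 'a' -> MATCH
  pos 5: 'c' -> MATCH
  pos 6: 'd' -> no (excluded)
  pos 7: 'e' -> no (excluded)
Total matches: 5

5


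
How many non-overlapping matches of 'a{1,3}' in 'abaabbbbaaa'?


Pattern 'a{1,3}' matches between 1 and 3 consecutive a's (greedy).
String: 'abaabbbbaaa'
Finding runs of a's and applying greedy matching:
  Run at pos 0: 'a' (length 1)
  Run at pos 2: 'aa' (length 2)
  Run at pos 8: 'aaa' (length 3)
Matches: ['a', 'aa', 'aaa']
Count: 3

3


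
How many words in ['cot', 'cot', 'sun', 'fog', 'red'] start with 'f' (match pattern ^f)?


Pattern ^f anchors to start of word. Check which words begin with 'f':
  'cot' -> no
  'cot' -> no
  'sun' -> no
  'fog' -> MATCH (starts with 'f')
  'red' -> no
Matching words: ['fog']
Count: 1

1


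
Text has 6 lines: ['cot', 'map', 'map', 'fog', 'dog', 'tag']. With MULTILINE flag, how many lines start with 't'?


With MULTILINE flag, ^ matches the start of each line.
Lines: ['cot', 'map', 'map', 'fog', 'dog', 'tag']
Checking which lines start with 't':
  Line 1: 'cot' -> no
  Line 2: 'map' -> no
  Line 3: 'map' -> no
  Line 4: 'fog' -> no
  Line 5: 'dog' -> no
  Line 6: 'tag' -> MATCH
Matching lines: ['tag']
Count: 1

1


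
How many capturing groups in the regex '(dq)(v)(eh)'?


To count capturing groups, count each '(' that starts a group.
Pattern: '(dq)(v)(eh)'
Walking through the pattern:
  Position 0: '(' -> group #1
  Position 4: '(' -> group #2
  Position 7: '(' -> group #3
Total capturing groups: 3

3


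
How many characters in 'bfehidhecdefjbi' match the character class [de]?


Character class [de] matches any of: {d, e}
Scanning string 'bfehidhecdefjbi' character by character:
  pos 0: 'b' -> no
  pos 1: 'f' -> no
  pos 2: 'e' -> MATCH
  pos 3: 'h' -> no
  pos 4: 'i' -> no
  pos 5: 'd' -> MATCH
  pos 6: 'h' -> no
  pos 7: 'e' -> MATCH
  pos 8: 'c' -> no
  pos 9: 'd' -> MATCH
  pos 10: 'e' -> MATCH
  pos 11: 'f' -> no
  pos 12: 'j' -> no
  pos 13: 'b' -> no
  pos 14: 'i' -> no
Total matches: 5

5


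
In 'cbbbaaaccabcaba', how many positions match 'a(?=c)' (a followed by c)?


Lookahead 'a(?=c)' matches 'a' only when followed by 'c'.
String: 'cbbbaaaccabcaba'
Checking each position where char is 'a':
  pos 4: 'a' -> no (next='a')
  pos 5: 'a' -> no (next='a')
  pos 6: 'a' -> MATCH (next='c')
  pos 9: 'a' -> no (next='b')
  pos 12: 'a' -> no (next='b')
Matching positions: [6]
Count: 1

1


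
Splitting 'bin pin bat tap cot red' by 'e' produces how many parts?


Splitting by 'e' breaks the string at each occurrence of the separator.
Text: 'bin pin bat tap cot red'
Parts after split:
  Part 1: 'bin pin bat tap cot r'
  Part 2: 'd'
Total parts: 2

2


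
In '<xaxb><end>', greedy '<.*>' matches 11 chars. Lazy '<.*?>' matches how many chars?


Greedy '<.*>' tries to match as MUCH as possible.
Lazy '<.*?>' tries to match as LITTLE as possible.

String: '<xaxb><end>'
Greedy '<.*>' starts at first '<' and extends to the LAST '>': '<xaxb><end>' (11 chars)
Lazy '<.*?>' starts at first '<' and stops at the FIRST '>': '<xaxb>' (6 chars)

6


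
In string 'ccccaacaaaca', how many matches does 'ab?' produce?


Pattern 'ab?' matches 'a' optionally followed by 'b'.
String: 'ccccaacaaaca'
Scanning left to right for 'a' then checking next char:
  Match 1: 'a' (a not followed by b)
  Match 2: 'a' (a not followed by b)
  Match 3: 'a' (a not followed by b)
  Match 4: 'a' (a not followed by b)
  Match 5: 'a' (a not followed by b)
  Match 6: 'a' (a not followed by b)
Total matches: 6

6


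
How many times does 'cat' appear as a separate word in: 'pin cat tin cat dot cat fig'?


Scanning each word for exact match 'cat':
  Word 1: 'pin' -> no
  Word 2: 'cat' -> MATCH
  Word 3: 'tin' -> no
  Word 4: 'cat' -> MATCH
  Word 5: 'dot' -> no
  Word 6: 'cat' -> MATCH
  Word 7: 'fig' -> no
Total matches: 3

3


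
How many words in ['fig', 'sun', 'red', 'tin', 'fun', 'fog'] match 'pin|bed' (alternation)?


Alternation 'pin|bed' matches either 'pin' or 'bed'.
Checking each word:
  'fig' -> no
  'sun' -> no
  'red' -> no
  'tin' -> no
  'fun' -> no
  'fog' -> no
Matches: []
Count: 0

0


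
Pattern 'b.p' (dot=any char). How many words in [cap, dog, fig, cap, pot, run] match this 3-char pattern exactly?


Pattern 'b.p' means: starts with 'b', any single char, ends with 'p'.
Checking each word (must be exactly 3 chars):
  'cap' (len=3): no
  'dog' (len=3): no
  'fig' (len=3): no
  'cap' (len=3): no
  'pot' (len=3): no
  'run' (len=3): no
Matching words: []
Total: 0

0


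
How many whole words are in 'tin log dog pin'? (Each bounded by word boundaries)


Word boundaries (\b) mark the start/end of each word.
Text: 'tin log dog pin'
Splitting by whitespace:
  Word 1: 'tin'
  Word 2: 'log'
  Word 3: 'dog'
  Word 4: 'pin'
Total whole words: 4

4


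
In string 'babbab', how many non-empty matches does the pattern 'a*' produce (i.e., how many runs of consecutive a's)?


Pattern 'a*' matches zero or more a's. We want non-empty runs of consecutive a's.
String: 'babbab'
Walking through the string to find runs of a's:
  Run 1: positions 1-1 -> 'a'
  Run 2: positions 4-4 -> 'a'
Non-empty runs found: ['a', 'a']
Count: 2

2


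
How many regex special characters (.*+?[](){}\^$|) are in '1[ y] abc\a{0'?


Regex special characters are: . * + ? [ ] ( ) { } \ ^ $ |
Scanning '1[ y] abc\a{0':
  pos 1: '[' -> SPECIAL
  pos 4: ']' -> SPECIAL
  pos 9: '\' -> SPECIAL
  pos 11: '{' -> SPECIAL
Special chars found: ['[', ']', '\\', '{']
Total: 4

4


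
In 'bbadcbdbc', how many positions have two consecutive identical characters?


Looking for consecutive identical characters in 'bbadcbdbc':
  pos 0-1: 'b' vs 'b' -> MATCH ('bb')
  pos 1-2: 'b' vs 'a' -> different
  pos 2-3: 'a' vs 'd' -> different
  pos 3-4: 'd' vs 'c' -> different
  pos 4-5: 'c' vs 'b' -> different
  pos 5-6: 'b' vs 'd' -> different
  pos 6-7: 'd' vs 'b' -> different
  pos 7-8: 'b' vs 'c' -> different
Consecutive identical pairs: ['bb']
Count: 1

1


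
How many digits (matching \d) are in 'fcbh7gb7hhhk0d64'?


\d matches any digit 0-9.
Scanning 'fcbh7gb7hhhk0d64':
  pos 4: '7' -> DIGIT
  pos 7: '7' -> DIGIT
  pos 12: '0' -> DIGIT
  pos 14: '6' -> DIGIT
  pos 15: '4' -> DIGIT
Digits found: ['7', '7', '0', '6', '4']
Total: 5

5


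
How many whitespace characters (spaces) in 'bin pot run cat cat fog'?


\s matches whitespace characters (spaces, tabs, etc.).
Text: 'bin pot run cat cat fog'
This text has 6 words separated by spaces.
Number of spaces = number of words - 1 = 6 - 1 = 5

5


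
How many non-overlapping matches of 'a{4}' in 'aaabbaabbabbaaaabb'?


Pattern 'a{4}' matches exactly 4 consecutive a's (greedy, non-overlapping).
String: 'aaabbaabbabbaaaabb'
Scanning for runs of a's:
  Run at pos 0: 'aaa' (length 3) -> 0 match(es)
  Run at pos 5: 'aa' (length 2) -> 0 match(es)
  Run at pos 9: 'a' (length 1) -> 0 match(es)
  Run at pos 12: 'aaaa' (length 4) -> 1 match(es)
Matches found: ['aaaa']
Total: 1

1


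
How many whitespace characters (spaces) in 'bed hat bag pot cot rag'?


\s matches whitespace characters (spaces, tabs, etc.).
Text: 'bed hat bag pot cot rag'
This text has 6 words separated by spaces.
Number of spaces = number of words - 1 = 6 - 1 = 5

5


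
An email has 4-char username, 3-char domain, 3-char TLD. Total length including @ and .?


An email address has format: username@domain.tld
Username length: 4
'@' character: 1
Domain length: 3
'.' character: 1
TLD length: 3
Total = 4 + 1 + 3 + 1 + 3 = 12

12


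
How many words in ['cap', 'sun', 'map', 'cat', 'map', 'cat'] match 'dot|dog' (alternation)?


Alternation 'dot|dog' matches either 'dot' or 'dog'.
Checking each word:
  'cap' -> no
  'sun' -> no
  'map' -> no
  'cat' -> no
  'map' -> no
  'cat' -> no
Matches: []
Count: 0

0


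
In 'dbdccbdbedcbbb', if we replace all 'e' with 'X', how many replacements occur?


re.sub('e', 'X', text) replaces every occurrence of 'e' with 'X'.
Text: 'dbdccbdbedcbbb'
Scanning for 'e':
  pos 8: 'e' -> replacement #1
Total replacements: 1

1


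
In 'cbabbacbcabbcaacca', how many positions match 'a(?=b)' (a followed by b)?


Lookahead 'a(?=b)' matches 'a' only when followed by 'b'.
String: 'cbabbacbcabbcaacca'
Checking each position where char is 'a':
  pos 2: 'a' -> MATCH (next='b')
  pos 5: 'a' -> no (next='c')
  pos 9: 'a' -> MATCH (next='b')
  pos 13: 'a' -> no (next='a')
  pos 14: 'a' -> no (next='c')
Matching positions: [2, 9]
Count: 2

2


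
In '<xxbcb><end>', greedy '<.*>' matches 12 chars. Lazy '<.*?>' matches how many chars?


Greedy '<.*>' tries to match as MUCH as possible.
Lazy '<.*?>' tries to match as LITTLE as possible.

String: '<xxbcb><end>'
Greedy '<.*>' starts at first '<' and extends to the LAST '>': '<xxbcb><end>' (12 chars)
Lazy '<.*?>' starts at first '<' and stops at the FIRST '>': '<xxbcb>' (7 chars)

7


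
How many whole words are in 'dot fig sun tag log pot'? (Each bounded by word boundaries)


Word boundaries (\b) mark the start/end of each word.
Text: 'dot fig sun tag log pot'
Splitting by whitespace:
  Word 1: 'dot'
  Word 2: 'fig'
  Word 3: 'sun'
  Word 4: 'tag'
  Word 5: 'log'
  Word 6: 'pot'
Total whole words: 6

6


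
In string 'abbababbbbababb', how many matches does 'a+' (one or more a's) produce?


Pattern 'a+' matches one or more consecutive a's.
String: 'abbababbbbababb'
Scanning for runs of a:
  Match 1: 'a' (length 1)
  Match 2: 'a' (length 1)
  Match 3: 'a' (length 1)
  Match 4: 'a' (length 1)
  Match 5: 'a' (length 1)
Total matches: 5

5


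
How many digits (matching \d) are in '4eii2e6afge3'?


\d matches any digit 0-9.
Scanning '4eii2e6afge3':
  pos 0: '4' -> DIGIT
  pos 4: '2' -> DIGIT
  pos 6: '6' -> DIGIT
  pos 11: '3' -> DIGIT
Digits found: ['4', '2', '6', '3']
Total: 4

4


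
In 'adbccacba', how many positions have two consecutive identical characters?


Looking for consecutive identical characters in 'adbccacba':
  pos 0-1: 'a' vs 'd' -> different
  pos 1-2: 'd' vs 'b' -> different
  pos 2-3: 'b' vs 'c' -> different
  pos 3-4: 'c' vs 'c' -> MATCH ('cc')
  pos 4-5: 'c' vs 'a' -> different
  pos 5-6: 'a' vs 'c' -> different
  pos 6-7: 'c' vs 'b' -> different
  pos 7-8: 'b' vs 'a' -> different
Consecutive identical pairs: ['cc']
Count: 1

1


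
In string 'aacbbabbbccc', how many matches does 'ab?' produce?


Pattern 'ab?' matches 'a' optionally followed by 'b'.
String: 'aacbbabbbccc'
Scanning left to right for 'a' then checking next char:
  Match 1: 'a' (a not followed by b)
  Match 2: 'a' (a not followed by b)
  Match 3: 'ab' (a followed by b)
Total matches: 3

3


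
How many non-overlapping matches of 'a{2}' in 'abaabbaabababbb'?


Pattern 'a{2}' matches exactly 2 consecutive a's (greedy, non-overlapping).
String: 'abaabbaabababbb'
Scanning for runs of a's:
  Run at pos 0: 'a' (length 1) -> 0 match(es)
  Run at pos 2: 'aa' (length 2) -> 1 match(es)
  Run at pos 6: 'aa' (length 2) -> 1 match(es)
  Run at pos 9: 'a' (length 1) -> 0 match(es)
  Run at pos 11: 'a' (length 1) -> 0 match(es)
Matches found: ['aa', 'aa']
Total: 2

2


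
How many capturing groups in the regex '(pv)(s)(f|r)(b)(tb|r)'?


To count capturing groups, count each '(' that starts a group.
Pattern: '(pv)(s)(f|r)(b)(tb|r)'
Walking through the pattern:
  Position 0: '(' -> group #1
  Position 4: '(' -> group #2
  Position 7: '(' -> group #3
  Position 12: '(' -> group #4
  Position 15: '(' -> group #5
Total capturing groups: 5

5


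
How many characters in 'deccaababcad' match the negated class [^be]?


Negated class [^be] matches any char NOT in {b, e}
Scanning 'deccaababcad':
  pos 0: 'd' -> MATCH
  pos 1: 'e' -> no (excluded)
  pos 2: 'c' -> MATCH
  pos 3: 'c' -> MATCH
  pos 4: 'a' -> MATCH
  pos 5: 'a' -> MATCH
  pos 6: 'b' -> no (excluded)
  pos 7: 'a' -> MATCH
  pos 8: 'b' -> no (excluded)
  pos 9: 'c' -> MATCH
  pos 10: 'a' -> MATCH
  pos 11: 'd' -> MATCH
Total matches: 9

9


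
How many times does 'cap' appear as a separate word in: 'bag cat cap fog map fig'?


Scanning each word for exact match 'cap':
  Word 1: 'bag' -> no
  Word 2: 'cat' -> no
  Word 3: 'cap' -> MATCH
  Word 4: 'fog' -> no
  Word 5: 'map' -> no
  Word 6: 'fig' -> no
Total matches: 1

1


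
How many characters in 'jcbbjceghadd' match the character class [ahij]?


Character class [ahij] matches any of: {a, h, i, j}
Scanning string 'jcbbjceghadd' character by character:
  pos 0: 'j' -> MATCH
  pos 1: 'c' -> no
  pos 2: 'b' -> no
  pos 3: 'b' -> no
  pos 4: 'j' -> MATCH
  pos 5: 'c' -> no
  pos 6: 'e' -> no
  pos 7: 'g' -> no
  pos 8: 'h' -> MATCH
  pos 9: 'a' -> MATCH
  pos 10: 'd' -> no
  pos 11: 'd' -> no
Total matches: 4

4


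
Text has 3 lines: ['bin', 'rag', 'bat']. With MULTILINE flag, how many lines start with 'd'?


With MULTILINE flag, ^ matches the start of each line.
Lines: ['bin', 'rag', 'bat']
Checking which lines start with 'd':
  Line 1: 'bin' -> no
  Line 2: 'rag' -> no
  Line 3: 'bat' -> no
Matching lines: []
Count: 0

0


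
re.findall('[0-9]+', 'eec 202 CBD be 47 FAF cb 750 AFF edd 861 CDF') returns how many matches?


Pattern '[0-9]+' finds one or more digits.
Text: 'eec 202 CBD be 47 FAF cb 750 AFF edd 861 CDF'
Scanning for matches:
  Match 1: '202'
  Match 2: '47'
  Match 3: '750'
  Match 4: '861'
Total matches: 4

4


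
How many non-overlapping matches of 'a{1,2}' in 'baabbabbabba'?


Pattern 'a{1,2}' matches between 1 and 2 consecutive a's (greedy).
String: 'baabbabbabba'
Finding runs of a's and applying greedy matching:
  Run at pos 1: 'aa' (length 2)
  Run at pos 5: 'a' (length 1)
  Run at pos 8: 'a' (length 1)
  Run at pos 11: 'a' (length 1)
Matches: ['aa', 'a', 'a', 'a']
Count: 4

4


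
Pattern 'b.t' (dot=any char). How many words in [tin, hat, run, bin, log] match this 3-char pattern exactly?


Pattern 'b.t' means: starts with 'b', any single char, ends with 't'.
Checking each word (must be exactly 3 chars):
  'tin' (len=3): no
  'hat' (len=3): no
  'run' (len=3): no
  'bin' (len=3): no
  'log' (len=3): no
Matching words: []
Total: 0

0


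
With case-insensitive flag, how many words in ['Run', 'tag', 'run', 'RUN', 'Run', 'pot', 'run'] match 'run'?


Case-insensitive matching: compare each word's lowercase form to 'run'.
  'Run' -> lower='run' -> MATCH
  'tag' -> lower='tag' -> no
  'run' -> lower='run' -> MATCH
  'RUN' -> lower='run' -> MATCH
  'Run' -> lower='run' -> MATCH
  'pot' -> lower='pot' -> no
  'run' -> lower='run' -> MATCH
Matches: ['Run', 'run', 'RUN', 'Run', 'run']
Count: 5

5


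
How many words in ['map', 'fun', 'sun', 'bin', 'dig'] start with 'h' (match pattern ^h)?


Pattern ^h anchors to start of word. Check which words begin with 'h':
  'map' -> no
  'fun' -> no
  'sun' -> no
  'bin' -> no
  'dig' -> no
Matching words: []
Count: 0

0


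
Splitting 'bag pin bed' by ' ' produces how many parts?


Splitting by ' ' breaks the string at each occurrence of the separator.
Text: 'bag pin bed'
Parts after split:
  Part 1: 'bag'
  Part 2: 'pin'
  Part 3: 'bed'
Total parts: 3

3


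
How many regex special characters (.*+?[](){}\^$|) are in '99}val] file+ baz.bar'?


Regex special characters are: . * + ? [ ] ( ) { } \ ^ $ |
Scanning '99}val] file+ baz.bar':
  pos 2: '}' -> SPECIAL
  pos 6: ']' -> SPECIAL
  pos 12: '+' -> SPECIAL
  pos 17: '.' -> SPECIAL
Special chars found: ['}', ']', '+', '.']
Total: 4

4


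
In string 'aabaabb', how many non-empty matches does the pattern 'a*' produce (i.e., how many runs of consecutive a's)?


Pattern 'a*' matches zero or more a's. We want non-empty runs of consecutive a's.
String: 'aabaabb'
Walking through the string to find runs of a's:
  Run 1: positions 0-1 -> 'aa'
  Run 2: positions 3-4 -> 'aa'
Non-empty runs found: ['aa', 'aa']
Count: 2

2


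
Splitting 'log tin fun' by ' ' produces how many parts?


Splitting by ' ' breaks the string at each occurrence of the separator.
Text: 'log tin fun'
Parts after split:
  Part 1: 'log'
  Part 2: 'tin'
  Part 3: 'fun'
Total parts: 3

3


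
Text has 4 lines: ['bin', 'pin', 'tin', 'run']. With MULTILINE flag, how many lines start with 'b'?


With MULTILINE flag, ^ matches the start of each line.
Lines: ['bin', 'pin', 'tin', 'run']
Checking which lines start with 'b':
  Line 1: 'bin' -> MATCH
  Line 2: 'pin' -> no
  Line 3: 'tin' -> no
  Line 4: 'run' -> no
Matching lines: ['bin']
Count: 1

1


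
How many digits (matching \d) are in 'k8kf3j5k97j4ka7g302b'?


\d matches any digit 0-9.
Scanning 'k8kf3j5k97j4ka7g302b':
  pos 1: '8' -> DIGIT
  pos 4: '3' -> DIGIT
  pos 6: '5' -> DIGIT
  pos 8: '9' -> DIGIT
  pos 9: '7' -> DIGIT
  pos 11: '4' -> DIGIT
  pos 14: '7' -> DIGIT
  pos 16: '3' -> DIGIT
  pos 17: '0' -> DIGIT
  pos 18: '2' -> DIGIT
Digits found: ['8', '3', '5', '9', '7', '4', '7', '3', '0', '2']
Total: 10

10


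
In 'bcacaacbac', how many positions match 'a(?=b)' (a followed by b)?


Lookahead 'a(?=b)' matches 'a' only when followed by 'b'.
String: 'bcacaacbac'
Checking each position where char is 'a':
  pos 2: 'a' -> no (next='c')
  pos 4: 'a' -> no (next='a')
  pos 5: 'a' -> no (next='c')
  pos 8: 'a' -> no (next='c')
Matching positions: []
Count: 0

0


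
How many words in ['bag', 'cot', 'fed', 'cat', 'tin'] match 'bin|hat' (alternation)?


Alternation 'bin|hat' matches either 'bin' or 'hat'.
Checking each word:
  'bag' -> no
  'cot' -> no
  'fed' -> no
  'cat' -> no
  'tin' -> no
Matches: []
Count: 0

0


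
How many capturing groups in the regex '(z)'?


To count capturing groups, count each '(' that starts a group.
Pattern: '(z)'
Walking through the pattern:
  Position 0: '(' -> group #1
Total capturing groups: 1

1


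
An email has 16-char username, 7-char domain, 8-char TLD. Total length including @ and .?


An email address has format: username@domain.tld
Username length: 16
'@' character: 1
Domain length: 7
'.' character: 1
TLD length: 8
Total = 16 + 1 + 7 + 1 + 8 = 33

33


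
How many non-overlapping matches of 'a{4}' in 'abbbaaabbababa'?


Pattern 'a{4}' matches exactly 4 consecutive a's (greedy, non-overlapping).
String: 'abbbaaabbababa'
Scanning for runs of a's:
  Run at pos 0: 'a' (length 1) -> 0 match(es)
  Run at pos 4: 'aaa' (length 3) -> 0 match(es)
  Run at pos 9: 'a' (length 1) -> 0 match(es)
  Run at pos 11: 'a' (length 1) -> 0 match(es)
  Run at pos 13: 'a' (length 1) -> 0 match(es)
Matches found: []
Total: 0

0


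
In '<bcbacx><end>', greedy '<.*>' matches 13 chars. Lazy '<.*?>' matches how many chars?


Greedy '<.*>' tries to match as MUCH as possible.
Lazy '<.*?>' tries to match as LITTLE as possible.

String: '<bcbacx><end>'
Greedy '<.*>' starts at first '<' and extends to the LAST '>': '<bcbacx><end>' (13 chars)
Lazy '<.*?>' starts at first '<' and stops at the FIRST '>': '<bcbacx>' (8 chars)

8


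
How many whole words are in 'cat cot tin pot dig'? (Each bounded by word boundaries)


Word boundaries (\b) mark the start/end of each word.
Text: 'cat cot tin pot dig'
Splitting by whitespace:
  Word 1: 'cat'
  Word 2: 'cot'
  Word 3: 'tin'
  Word 4: 'pot'
  Word 5: 'dig'
Total whole words: 5

5


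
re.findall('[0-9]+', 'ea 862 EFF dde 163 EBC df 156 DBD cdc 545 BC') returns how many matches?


Pattern '[0-9]+' finds one or more digits.
Text: 'ea 862 EFF dde 163 EBC df 156 DBD cdc 545 BC'
Scanning for matches:
  Match 1: '862'
  Match 2: '163'
  Match 3: '156'
  Match 4: '545'
Total matches: 4

4


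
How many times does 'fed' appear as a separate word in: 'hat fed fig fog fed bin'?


Scanning each word for exact match 'fed':
  Word 1: 'hat' -> no
  Word 2: 'fed' -> MATCH
  Word 3: 'fig' -> no
  Word 4: 'fog' -> no
  Word 5: 'fed' -> MATCH
  Word 6: 'bin' -> no
Total matches: 2

2


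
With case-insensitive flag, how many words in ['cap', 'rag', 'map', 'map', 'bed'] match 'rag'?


Case-insensitive matching: compare each word's lowercase form to 'rag'.
  'cap' -> lower='cap' -> no
  'rag' -> lower='rag' -> MATCH
  'map' -> lower='map' -> no
  'map' -> lower='map' -> no
  'bed' -> lower='bed' -> no
Matches: ['rag']
Count: 1

1


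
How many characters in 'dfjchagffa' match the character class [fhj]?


Character class [fhj] matches any of: {f, h, j}
Scanning string 'dfjchagffa' character by character:
  pos 0: 'd' -> no
  pos 1: 'f' -> MATCH
  pos 2: 'j' -> MATCH
  pos 3: 'c' -> no
  pos 4: 'h' -> MATCH
  pos 5: 'a' -> no
  pos 6: 'g' -> no
  pos 7: 'f' -> MATCH
  pos 8: 'f' -> MATCH
  pos 9: 'a' -> no
Total matches: 5

5


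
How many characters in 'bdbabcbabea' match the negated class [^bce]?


Negated class [^bce] matches any char NOT in {b, c, e}
Scanning 'bdbabcbabea':
  pos 0: 'b' -> no (excluded)
  pos 1: 'd' -> MATCH
  pos 2: 'b' -> no (excluded)
  pos 3: 'a' -> MATCH
  pos 4: 'b' -> no (excluded)
  pos 5: 'c' -> no (excluded)
  pos 6: 'b' -> no (excluded)
  pos 7: 'a' -> MATCH
  pos 8: 'b' -> no (excluded)
  pos 9: 'e' -> no (excluded)
  pos 10: 'a' -> MATCH
Total matches: 4

4


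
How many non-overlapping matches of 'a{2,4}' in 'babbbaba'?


Pattern 'a{2,4}' matches between 2 and 4 consecutive a's (greedy).
String: 'babbbaba'
Finding runs of a's and applying greedy matching:
  Run at pos 1: 'a' (length 1)
  Run at pos 5: 'a' (length 1)
  Run at pos 7: 'a' (length 1)
Matches: []
Count: 0

0


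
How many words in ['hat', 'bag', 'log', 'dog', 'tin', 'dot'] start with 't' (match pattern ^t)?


Pattern ^t anchors to start of word. Check which words begin with 't':
  'hat' -> no
  'bag' -> no
  'log' -> no
  'dog' -> no
  'tin' -> MATCH (starts with 't')
  'dot' -> no
Matching words: ['tin']
Count: 1

1


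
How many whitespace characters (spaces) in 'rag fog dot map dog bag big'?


\s matches whitespace characters (spaces, tabs, etc.).
Text: 'rag fog dot map dog bag big'
This text has 7 words separated by spaces.
Number of spaces = number of words - 1 = 7 - 1 = 6

6


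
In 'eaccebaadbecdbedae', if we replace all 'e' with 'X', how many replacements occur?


re.sub('e', 'X', text) replaces every occurrence of 'e' with 'X'.
Text: 'eaccebaadbecdbedae'
Scanning for 'e':
  pos 0: 'e' -> replacement #1
  pos 4: 'e' -> replacement #2
  pos 10: 'e' -> replacement #3
  pos 14: 'e' -> replacement #4
  pos 17: 'e' -> replacement #5
Total replacements: 5

5


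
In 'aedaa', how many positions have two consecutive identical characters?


Looking for consecutive identical characters in 'aedaa':
  pos 0-1: 'a' vs 'e' -> different
  pos 1-2: 'e' vs 'd' -> different
  pos 2-3: 'd' vs 'a' -> different
  pos 3-4: 'a' vs 'a' -> MATCH ('aa')
Consecutive identical pairs: ['aa']
Count: 1

1


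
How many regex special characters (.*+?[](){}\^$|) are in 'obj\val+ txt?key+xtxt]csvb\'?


Regex special characters are: . * + ? [ ] ( ) { } \ ^ $ |
Scanning 'obj\val+ txt?key+xtxt]csvb\':
  pos 3: '\' -> SPECIAL
  pos 7: '+' -> SPECIAL
  pos 12: '?' -> SPECIAL
  pos 16: '+' -> SPECIAL
  pos 21: ']' -> SPECIAL
  pos 26: '\' -> SPECIAL
Special chars found: ['\\', '+', '?', '+', ']', '\\']
Total: 6

6


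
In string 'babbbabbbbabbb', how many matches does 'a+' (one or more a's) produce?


Pattern 'a+' matches one or more consecutive a's.
String: 'babbbabbbbabbb'
Scanning for runs of a:
  Match 1: 'a' (length 1)
  Match 2: 'a' (length 1)
  Match 3: 'a' (length 1)
Total matches: 3

3


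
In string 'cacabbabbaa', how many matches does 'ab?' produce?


Pattern 'ab?' matches 'a' optionally followed by 'b'.
String: 'cacabbabbaa'
Scanning left to right for 'a' then checking next char:
  Match 1: 'a' (a not followed by b)
  Match 2: 'ab' (a followed by b)
  Match 3: 'ab' (a followed by b)
  Match 4: 'a' (a not followed by b)
  Match 5: 'a' (a not followed by b)
Total matches: 5

5


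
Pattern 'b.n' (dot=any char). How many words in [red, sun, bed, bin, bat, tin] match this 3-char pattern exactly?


Pattern 'b.n' means: starts with 'b', any single char, ends with 'n'.
Checking each word (must be exactly 3 chars):
  'red' (len=3): no
  'sun' (len=3): no
  'bed' (len=3): no
  'bin' (len=3): MATCH
  'bat' (len=3): no
  'tin' (len=3): no
Matching words: ['bin']
Total: 1

1


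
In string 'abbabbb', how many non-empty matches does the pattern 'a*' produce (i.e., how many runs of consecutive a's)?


Pattern 'a*' matches zero or more a's. We want non-empty runs of consecutive a's.
String: 'abbabbb'
Walking through the string to find runs of a's:
  Run 1: positions 0-0 -> 'a'
  Run 2: positions 3-3 -> 'a'
Non-empty runs found: ['a', 'a']
Count: 2

2


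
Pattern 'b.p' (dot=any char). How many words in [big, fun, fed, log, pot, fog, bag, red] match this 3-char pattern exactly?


Pattern 'b.p' means: starts with 'b', any single char, ends with 'p'.
Checking each word (must be exactly 3 chars):
  'big' (len=3): no
  'fun' (len=3): no
  'fed' (len=3): no
  'log' (len=3): no
  'pot' (len=3): no
  'fog' (len=3): no
  'bag' (len=3): no
  'red' (len=3): no
Matching words: []
Total: 0

0


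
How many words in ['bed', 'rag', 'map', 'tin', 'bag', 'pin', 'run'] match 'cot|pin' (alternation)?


Alternation 'cot|pin' matches either 'cot' or 'pin'.
Checking each word:
  'bed' -> no
  'rag' -> no
  'map' -> no
  'tin' -> no
  'bag' -> no
  'pin' -> MATCH
  'run' -> no
Matches: ['pin']
Count: 1

1


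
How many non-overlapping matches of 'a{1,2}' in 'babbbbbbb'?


Pattern 'a{1,2}' matches between 1 and 2 consecutive a's (greedy).
String: 'babbbbbbb'
Finding runs of a's and applying greedy matching:
  Run at pos 1: 'a' (length 1)
Matches: ['a']
Count: 1

1


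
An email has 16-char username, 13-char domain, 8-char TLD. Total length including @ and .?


An email address has format: username@domain.tld
Username length: 16
'@' character: 1
Domain length: 13
'.' character: 1
TLD length: 8
Total = 16 + 1 + 13 + 1 + 8 = 39

39


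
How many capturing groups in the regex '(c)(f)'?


To count capturing groups, count each '(' that starts a group.
Pattern: '(c)(f)'
Walking through the pattern:
  Position 0: '(' -> group #1
  Position 3: '(' -> group #2
Total capturing groups: 2

2


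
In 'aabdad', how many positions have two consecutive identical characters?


Looking for consecutive identical characters in 'aabdad':
  pos 0-1: 'a' vs 'a' -> MATCH ('aa')
  pos 1-2: 'a' vs 'b' -> different
  pos 2-3: 'b' vs 'd' -> different
  pos 3-4: 'd' vs 'a' -> different
  pos 4-5: 'a' vs 'd' -> different
Consecutive identical pairs: ['aa']
Count: 1

1


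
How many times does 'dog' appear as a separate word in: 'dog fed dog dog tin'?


Scanning each word for exact match 'dog':
  Word 1: 'dog' -> MATCH
  Word 2: 'fed' -> no
  Word 3: 'dog' -> MATCH
  Word 4: 'dog' -> MATCH
  Word 5: 'tin' -> no
Total matches: 3

3


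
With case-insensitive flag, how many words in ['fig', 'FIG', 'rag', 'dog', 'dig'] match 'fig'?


Case-insensitive matching: compare each word's lowercase form to 'fig'.
  'fig' -> lower='fig' -> MATCH
  'FIG' -> lower='fig' -> MATCH
  'rag' -> lower='rag' -> no
  'dog' -> lower='dog' -> no
  'dig' -> lower='dig' -> no
Matches: ['fig', 'FIG']
Count: 2

2


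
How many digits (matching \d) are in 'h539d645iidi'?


\d matches any digit 0-9.
Scanning 'h539d645iidi':
  pos 1: '5' -> DIGIT
  pos 2: '3' -> DIGIT
  pos 3: '9' -> DIGIT
  pos 5: '6' -> DIGIT
  pos 6: '4' -> DIGIT
  pos 7: '5' -> DIGIT
Digits found: ['5', '3', '9', '6', '4', '5']
Total: 6

6


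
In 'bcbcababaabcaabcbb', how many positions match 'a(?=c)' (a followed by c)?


Lookahead 'a(?=c)' matches 'a' only when followed by 'c'.
String: 'bcbcababaabcaabcbb'
Checking each position where char is 'a':
  pos 4: 'a' -> no (next='b')
  pos 6: 'a' -> no (next='b')
  pos 8: 'a' -> no (next='a')
  pos 9: 'a' -> no (next='b')
  pos 12: 'a' -> no (next='a')
  pos 13: 'a' -> no (next='b')
Matching positions: []
Count: 0

0


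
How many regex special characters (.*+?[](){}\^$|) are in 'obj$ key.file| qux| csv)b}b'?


Regex special characters are: . * + ? [ ] ( ) { } \ ^ $ |
Scanning 'obj$ key.file| qux| csv)b}b':
  pos 3: '$' -> SPECIAL
  pos 8: '.' -> SPECIAL
  pos 13: '|' -> SPECIAL
  pos 18: '|' -> SPECIAL
  pos 23: ')' -> SPECIAL
  pos 25: '}' -> SPECIAL
Special chars found: ['$', '.', '|', '|', ')', '}']
Total: 6

6


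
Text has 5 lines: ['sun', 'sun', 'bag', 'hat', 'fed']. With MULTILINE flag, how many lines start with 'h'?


With MULTILINE flag, ^ matches the start of each line.
Lines: ['sun', 'sun', 'bag', 'hat', 'fed']
Checking which lines start with 'h':
  Line 1: 'sun' -> no
  Line 2: 'sun' -> no
  Line 3: 'bag' -> no
  Line 4: 'hat' -> MATCH
  Line 5: 'fed' -> no
Matching lines: ['hat']
Count: 1

1


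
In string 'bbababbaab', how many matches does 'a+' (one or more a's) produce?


Pattern 'a+' matches one or more consecutive a's.
String: 'bbababbaab'
Scanning for runs of a:
  Match 1: 'a' (length 1)
  Match 2: 'a' (length 1)
  Match 3: 'aa' (length 2)
Total matches: 3

3


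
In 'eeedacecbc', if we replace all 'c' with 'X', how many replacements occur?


re.sub('c', 'X', text) replaces every occurrence of 'c' with 'X'.
Text: 'eeedacecbc'
Scanning for 'c':
  pos 5: 'c' -> replacement #1
  pos 7: 'c' -> replacement #2
  pos 9: 'c' -> replacement #3
Total replacements: 3

3


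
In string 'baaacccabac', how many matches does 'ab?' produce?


Pattern 'ab?' matches 'a' optionally followed by 'b'.
String: 'baaacccabac'
Scanning left to right for 'a' then checking next char:
  Match 1: 'a' (a not followed by b)
  Match 2: 'a' (a not followed by b)
  Match 3: 'a' (a not followed by b)
  Match 4: 'ab' (a followed by b)
  Match 5: 'a' (a not followed by b)
Total matches: 5

5


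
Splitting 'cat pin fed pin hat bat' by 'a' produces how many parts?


Splitting by 'a' breaks the string at each occurrence of the separator.
Text: 'cat pin fed pin hat bat'
Parts after split:
  Part 1: 'c'
  Part 2: 't pin fed pin h'
  Part 3: 't b'
  Part 4: 't'
Total parts: 4

4
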